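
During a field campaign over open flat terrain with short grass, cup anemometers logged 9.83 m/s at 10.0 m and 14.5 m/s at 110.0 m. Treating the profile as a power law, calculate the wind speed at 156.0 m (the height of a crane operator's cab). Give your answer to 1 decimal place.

15.3 m/s

First find α: α = ln(V₂/V₁)/ln(z₂/z₁) = ln(14.5/9.83)/ln(110.0/10.0) = 0.38871/2.39790 = 0.1621
Extrapolate from 110.0 m to 156.0 m: V₃ = 14.5 × (156.0/110.0)^0.1621 = 14.5 × 1.0583 = 15.3449 m/s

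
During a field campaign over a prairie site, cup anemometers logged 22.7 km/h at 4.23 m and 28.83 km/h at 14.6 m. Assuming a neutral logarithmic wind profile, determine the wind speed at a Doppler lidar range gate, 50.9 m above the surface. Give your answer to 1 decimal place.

Log law: V ∝ ln(z/z₀). From the pair, with r = V₁/V₂ = 0.78737,
ln z₀ = (ln z₁ − r·ln z₂)/(1 − r) = (1.4422 − 0.78737×2.6810)/0.21263 = -3.1453 → z₀ = 0.04306 m
V₃ = V₁ · ln(z₃/z₀)/ln(z₁/z₀) = 22.7 × 7.0751/4.5875 = 35.0096 km/h

35.0 km/h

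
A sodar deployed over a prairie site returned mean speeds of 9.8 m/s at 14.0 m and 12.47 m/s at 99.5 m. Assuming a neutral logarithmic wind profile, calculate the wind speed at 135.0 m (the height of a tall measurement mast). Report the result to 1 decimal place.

12.9 m/s

Log law: V ∝ ln(z/z₀). From the pair, with r = V₁/V₂ = 0.78589,
ln z₀ = (ln z₁ − r·ln z₂)/(1 − r) = (2.6391 − 0.78589×4.6002)/0.21411 = -4.5590 → z₀ = 0.01047 m
V₃ = V₁ · ln(z₃/z₀)/ln(z₁/z₀) = 9.8 × 9.4643/7.1980 = 12.8854 m/s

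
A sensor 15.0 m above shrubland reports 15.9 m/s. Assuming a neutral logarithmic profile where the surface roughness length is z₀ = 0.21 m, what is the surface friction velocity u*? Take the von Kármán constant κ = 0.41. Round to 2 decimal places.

u* ≈ 1.53 m/s

Log law: V(z) = (u*/κ) · ln(z/z₀) ⇒ u* = κ · V / ln(z/z₀)
u* = 0.41 × 15.9 / ln(15.0/0.21) = 0.41 × 15.9 / 4.2687
   = 6.5190 / 4.2687 = 1.5272 m/s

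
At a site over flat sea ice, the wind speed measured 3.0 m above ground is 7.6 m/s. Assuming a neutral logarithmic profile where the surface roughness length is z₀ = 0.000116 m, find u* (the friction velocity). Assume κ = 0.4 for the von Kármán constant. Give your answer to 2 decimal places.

Log law: V(z) = (u*/κ) · ln(z/z₀) ⇒ u* = κ · V / ln(z/z₀)
u* = 0.4 × 7.6 / ln(3.0/0.000116) = 0.4 × 7.6 / 10.1605
   = 3.0400 / 10.1605 = 0.2992 m/s

u* ≈ 0.30 m/s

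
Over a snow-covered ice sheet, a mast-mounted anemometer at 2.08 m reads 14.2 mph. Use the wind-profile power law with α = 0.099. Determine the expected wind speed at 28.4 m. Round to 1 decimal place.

18.4 mph

Power-law profile: V₂ = V₁ · (z₂/z₁)^α
V₂ = 14.2 × (28.4/2.08)^0.099 = 14.2 × (13.6538)^0.099
    = 14.2 × 1.2954 = 18.3941 mph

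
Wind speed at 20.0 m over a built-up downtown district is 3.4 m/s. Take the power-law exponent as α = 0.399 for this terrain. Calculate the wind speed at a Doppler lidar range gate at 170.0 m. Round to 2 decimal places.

Power-law profile: V₂ = V₁ · (z₂/z₁)^α
V₂ = 3.4 × (170.0/20.0)^0.399 = 3.4 × (8.5000)^0.399
    = 3.4 × 2.3488 = 7.9858 m/s

7.99 m/s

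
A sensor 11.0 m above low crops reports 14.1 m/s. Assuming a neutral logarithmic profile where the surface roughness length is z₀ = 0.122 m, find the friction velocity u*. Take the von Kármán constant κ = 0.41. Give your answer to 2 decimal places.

Log law: V(z) = (u*/κ) · ln(z/z₀) ⇒ u* = κ · V / ln(z/z₀)
u* = 0.41 × 14.1 / ln(11.0/0.122) = 0.41 × 14.1 / 4.5016
   = 5.7810 / 4.5016 = 1.2842 m/s

u* ≈ 1.28 m/s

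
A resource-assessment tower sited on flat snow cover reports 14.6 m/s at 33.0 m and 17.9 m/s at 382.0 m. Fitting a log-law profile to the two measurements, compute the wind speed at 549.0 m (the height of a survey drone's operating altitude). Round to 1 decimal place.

Log law: V ∝ ln(z/z₀). From the pair, with r = V₁/V₂ = 0.81564,
ln z₀ = (ln z₁ − r·ln z₂)/(1 − r) = (3.4965 − 0.81564×5.9454)/0.18436 = -7.3381 → z₀ = 0.0006503 m
V₃ = V₁ · ln(z₃/z₀)/ln(z₁/z₀) = 14.6 × 13.6462/10.8346 = 18.3887 m/s

18.4 m/s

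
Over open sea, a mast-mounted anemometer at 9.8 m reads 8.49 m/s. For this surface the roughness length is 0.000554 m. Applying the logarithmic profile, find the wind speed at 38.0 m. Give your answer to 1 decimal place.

Log law: V(z) ∝ ln(z/z₀), so V₂/V₁ = ln(z₂/z₀) / ln(z₁/z₀).
ln(38.0/0.000554) = 11.1359, ln(9.8/0.000554) = 9.7807
V₂ = 8.49 × 11.1359/9.7807 = 8.49 × 1.1386 = 9.6664 m/s

9.7 m/s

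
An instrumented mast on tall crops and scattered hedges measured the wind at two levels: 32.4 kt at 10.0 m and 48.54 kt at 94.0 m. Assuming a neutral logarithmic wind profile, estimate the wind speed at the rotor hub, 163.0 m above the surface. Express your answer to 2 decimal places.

Log law: V ∝ ln(z/z₀). From the pair, with r = V₁/V₂ = 0.66749,
ln z₀ = (ln z₁ − r·ln z₂)/(1 − r) = (2.3026 − 0.66749×4.5433)/0.33251 = -2.1955 → z₀ = 0.1113 m
V₃ = V₁ · ln(z₃/z₀)/ln(z₁/z₀) = 32.4 × 7.2892/4.4981 = 52.5050 kt

52.50 kt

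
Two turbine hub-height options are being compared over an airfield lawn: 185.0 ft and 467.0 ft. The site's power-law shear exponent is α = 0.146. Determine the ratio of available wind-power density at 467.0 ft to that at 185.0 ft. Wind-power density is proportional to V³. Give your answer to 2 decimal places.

1.50

Speed ratio: V_B/V_A = (z_B/z_A)^α = (467.0/185.0)^0.146 = (2.5243)^0.146 = 1.14476
Power-density ratio: P_B/P_A = (V_B/V_A)³ = (1.14476)³ = 1.50017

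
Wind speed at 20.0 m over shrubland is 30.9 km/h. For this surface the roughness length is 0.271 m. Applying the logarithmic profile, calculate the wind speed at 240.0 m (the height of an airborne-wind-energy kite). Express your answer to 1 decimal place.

48.8 km/h

Log law: V(z) ∝ ln(z/z₀), so V₂/V₁ = ln(z₂/z₀) / ln(z₁/z₀).
ln(240.0/0.271) = 6.7863, ln(20.0/0.271) = 4.3014
V₂ = 30.9 × 6.7863/4.3014 = 30.9 × 1.5777 = 48.7510 km/h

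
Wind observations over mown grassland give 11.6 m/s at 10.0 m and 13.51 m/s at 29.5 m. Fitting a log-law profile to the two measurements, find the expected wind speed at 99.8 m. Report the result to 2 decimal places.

Log law: V ∝ ln(z/z₀). From the pair, with r = V₁/V₂ = 0.85862,
ln z₀ = (ln z₁ − r·ln z₂)/(1 − r) = (2.3026 − 0.85862×3.3844)/0.14138 = -4.2675 → z₀ = 0.01402 m
V₃ = V₁ · ln(z₃/z₀)/ln(z₁/z₀) = 11.6 × 8.8707/6.5701 = 15.6618 m/s

15.66 m/s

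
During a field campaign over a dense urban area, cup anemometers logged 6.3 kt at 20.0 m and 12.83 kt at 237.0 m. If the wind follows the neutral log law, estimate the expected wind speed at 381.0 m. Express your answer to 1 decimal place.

14.1 kt

Log law: V ∝ ln(z/z₀). From the pair, with r = V₁/V₂ = 0.49104,
ln z₀ = (ln z₁ − r·ln z₂)/(1 − r) = (2.9957 − 0.49104×5.4681)/0.50896 = 0.6105 → z₀ = 1.841 m
V₃ = V₁ · ln(z₃/z₀)/ln(z₁/z₀) = 6.3 × 5.3323/2.3852 = 14.0839 kt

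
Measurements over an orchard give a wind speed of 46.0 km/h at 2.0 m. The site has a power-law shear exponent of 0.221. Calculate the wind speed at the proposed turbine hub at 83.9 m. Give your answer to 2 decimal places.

Power-law profile: V₂ = V₁ · (z₂/z₁)^α
V₂ = 46.0 × (83.9/2.0)^0.221 = 46.0 × (41.9500)^0.221
    = 46.0 × 2.2836 = 105.0465 km/h

105.05 km/h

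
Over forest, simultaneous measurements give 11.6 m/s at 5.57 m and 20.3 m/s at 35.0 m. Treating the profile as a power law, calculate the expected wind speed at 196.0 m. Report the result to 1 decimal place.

34.3 m/s

First find α: α = ln(V₂/V₁)/ln(z₂/z₁) = ln(20.3/11.6)/ln(35.0/5.57) = 0.55962/1.83795 = 0.3045
Extrapolate from 35.0 m to 196.0 m: V₃ = 20.3 × (196.0/35.0)^0.3045 = 20.3 × 1.6897 = 34.3007 m/s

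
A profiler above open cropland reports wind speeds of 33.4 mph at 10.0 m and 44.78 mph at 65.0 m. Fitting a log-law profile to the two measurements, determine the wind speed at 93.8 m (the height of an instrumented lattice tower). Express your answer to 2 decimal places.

Log law: V ∝ ln(z/z₀). From the pair, with r = V₁/V₂ = 0.74587,
ln z₀ = (ln z₁ − r·ln z₂)/(1 − r) = (2.3026 − 0.74587×4.1744)/0.25413 = -3.1911 → z₀ = 0.04113 m
V₃ = V₁ · ln(z₃/z₀)/ln(z₁/z₀) = 33.4 × 7.7323/5.4937 = 47.0099 mph

47.01 mph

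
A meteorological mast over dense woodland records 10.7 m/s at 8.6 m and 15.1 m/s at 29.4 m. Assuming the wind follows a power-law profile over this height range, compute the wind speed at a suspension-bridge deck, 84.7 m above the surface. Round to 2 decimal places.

20.31 m/s

First find α: α = ln(V₂/V₁)/ln(z₂/z₁) = ln(15.1/10.7)/ln(29.4/8.6) = 0.34445/1.22923 = 0.2802
Extrapolate from 29.4 m to 84.7 m: V₃ = 15.1 × (84.7/29.4)^0.2802 = 15.1 × 1.3451 = 20.3117 m/s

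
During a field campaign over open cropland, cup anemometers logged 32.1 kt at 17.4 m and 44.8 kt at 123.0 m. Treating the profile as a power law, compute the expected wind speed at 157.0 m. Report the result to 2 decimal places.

46.70 kt

First find α: α = ln(V₂/V₁)/ln(z₂/z₁) = ln(44.8/32.1)/ln(123.0/17.4) = 0.33335/1.95571 = 0.1705
Extrapolate from 123.0 m to 157.0 m: V₃ = 44.8 × (157.0/123.0)^0.1705 = 44.8 × 1.0425 = 46.7030 kt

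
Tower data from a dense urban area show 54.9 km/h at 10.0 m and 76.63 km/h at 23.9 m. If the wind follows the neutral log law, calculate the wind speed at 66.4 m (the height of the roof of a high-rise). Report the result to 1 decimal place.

Log law: V ∝ ln(z/z₀). From the pair, with r = V₁/V₂ = 0.71643,
ln z₀ = (ln z₁ − r·ln z₂)/(1 − r) = (2.3026 − 0.71643×3.1739)/0.28357 = 0.1013 → z₀ = 1.107 m
V₃ = V₁ · ln(z₃/z₀)/ln(z₁/z₀) = 54.9 × 4.0944/2.2013 = 102.1141 km/h

102.1 km/h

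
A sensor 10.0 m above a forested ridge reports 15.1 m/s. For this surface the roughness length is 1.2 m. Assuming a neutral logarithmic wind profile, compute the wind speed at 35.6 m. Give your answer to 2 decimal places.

Log law: V(z) ∝ ln(z/z₀), so V₂/V₁ = ln(z₂/z₀) / ln(z₁/z₀).
ln(35.6/1.2) = 3.3900, ln(10.0/1.2) = 2.1203
V₂ = 15.1 × 3.3900/2.1203 = 15.1 × 1.5989 = 24.1429 m/s

24.14 m/s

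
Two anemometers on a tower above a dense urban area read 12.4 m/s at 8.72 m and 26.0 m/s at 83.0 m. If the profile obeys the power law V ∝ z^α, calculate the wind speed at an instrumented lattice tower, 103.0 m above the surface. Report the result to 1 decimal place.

First find α: α = ln(V₂/V₁)/ln(z₂/z₁) = ln(26.0/12.4)/ln(83.0/8.72) = 0.74040/2.25322 = 0.3286
Extrapolate from 83.0 m to 103.0 m: V₃ = 26.0 × (103.0/83.0)^0.3286 = 26.0 × 1.0735 = 27.9114 m/s

27.9 m/s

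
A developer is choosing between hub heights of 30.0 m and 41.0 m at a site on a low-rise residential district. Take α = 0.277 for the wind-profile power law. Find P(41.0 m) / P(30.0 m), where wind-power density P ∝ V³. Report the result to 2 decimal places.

1.30

Speed ratio: V_B/V_A = (z_B/z_A)^α = (41.0/30.0)^0.277 = (1.3667)^0.277 = 1.09038
Power-density ratio: P_B/P_A = (V_B/V_A)³ = (1.09038)³ = 1.29639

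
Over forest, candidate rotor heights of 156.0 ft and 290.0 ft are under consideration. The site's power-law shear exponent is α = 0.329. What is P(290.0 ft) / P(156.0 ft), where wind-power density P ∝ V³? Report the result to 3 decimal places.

Speed ratio: V_B/V_A = (z_B/z_A)^α = (290.0/156.0)^0.329 = (1.8590)^0.329 = 1.22628
Power-density ratio: P_B/P_A = (V_B/V_A)³ = (1.22628)³ = 1.84405

1.844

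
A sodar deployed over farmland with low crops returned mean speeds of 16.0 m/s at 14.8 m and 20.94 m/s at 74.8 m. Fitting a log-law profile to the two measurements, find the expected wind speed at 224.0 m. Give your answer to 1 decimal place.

24.3 m/s

Log law: V ∝ ln(z/z₀). From the pair, with r = V₁/V₂ = 0.76409,
ln z₀ = (ln z₁ − r·ln z₂)/(1 − r) = (2.6946 − 0.76409×4.3148)/0.23591 = -2.5530 → z₀ = 0.07785 m
V₃ = V₁ · ln(z₃/z₀)/ln(z₁/z₀) = 16.0 × 7.9646/5.2476 = 24.2843 m/s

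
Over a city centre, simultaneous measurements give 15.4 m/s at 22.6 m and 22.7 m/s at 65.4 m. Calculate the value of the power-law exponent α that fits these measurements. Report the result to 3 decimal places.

Power law: V₂/V₁ = (z₂/z₁)^α ⇒ α = ln(V₂/V₁) / ln(z₂/z₁)
α = ln(22.7/15.4) / ln(65.4/22.6) = ln(1.4740) / ln(2.8938)
  = 0.38800 / 1.06257 = 0.36515

α ≈ 0.365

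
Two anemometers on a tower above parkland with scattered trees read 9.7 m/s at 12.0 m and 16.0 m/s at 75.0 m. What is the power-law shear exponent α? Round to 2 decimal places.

α ≈ 0.27

Power law: V₂/V₁ = (z₂/z₁)^α ⇒ α = ln(V₂/V₁) / ln(z₂/z₁)
α = ln(16.0/9.7) / ln(75.0/12.0) = ln(1.6495) / ln(6.2500)
  = 0.50046 / 1.83258 = 0.27309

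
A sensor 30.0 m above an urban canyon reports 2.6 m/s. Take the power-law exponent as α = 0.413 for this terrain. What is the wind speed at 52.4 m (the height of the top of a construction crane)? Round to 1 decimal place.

3.3 m/s

Power-law profile: V₂ = V₁ · (z₂/z₁)^α
V₂ = 2.6 × (52.4/30.0)^0.413 = 2.6 × (1.7467)^0.413
    = 2.6 × 1.2590 = 3.2735 m/s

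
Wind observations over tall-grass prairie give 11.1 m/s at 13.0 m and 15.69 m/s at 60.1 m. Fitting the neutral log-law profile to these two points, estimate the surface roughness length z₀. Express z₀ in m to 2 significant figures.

Log law: V(z) ∝ ln(z/z₀). With r = V₁/V₂ = 11.1/15.69 = 0.70746,
r · ln(z₂/z₀) = ln(z₁/z₀) ⇒ ln z₀ = (ln z₁ − r·ln z₂)/(1 − r)
ln z₀ = (2.56495 − 0.70746×4.09601) / 0.29254 = -1.1376
z₀ = exp(-1.1376) = 0.3206 m

z₀ ≈ 0.32 m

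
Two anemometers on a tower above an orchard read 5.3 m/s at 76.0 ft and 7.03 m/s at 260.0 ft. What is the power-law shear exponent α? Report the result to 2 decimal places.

Power law: V₂/V₁ = (z₂/z₁)^α ⇒ α = ln(V₂/V₁) / ln(z₂/z₁)
α = ln(7.03/5.3) / ln(260.0/76.0) = ln(1.3264) / ln(3.4211)
  = 0.28248 / 1.22995 = 0.22967

α ≈ 0.23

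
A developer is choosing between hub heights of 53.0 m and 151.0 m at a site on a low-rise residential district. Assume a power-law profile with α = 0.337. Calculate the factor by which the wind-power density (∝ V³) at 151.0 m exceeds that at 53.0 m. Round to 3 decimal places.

2.882

Speed ratio: V_B/V_A = (z_B/z_A)^α = (151.0/53.0)^0.337 = (2.8491)^0.337 = 1.42310
Power-density ratio: P_B/P_A = (V_B/V_A)³ = (1.42310)³ = 2.88206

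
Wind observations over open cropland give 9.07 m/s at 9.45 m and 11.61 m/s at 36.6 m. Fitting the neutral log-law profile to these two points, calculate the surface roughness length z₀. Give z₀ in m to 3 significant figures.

Log law: V(z) ∝ ln(z/z₀). With r = V₁/V₂ = 9.07/11.61 = 0.78122,
r · ln(z₂/z₀) = ln(z₁/z₀) ⇒ ln z₀ = (ln z₁ − r·ln z₂)/(1 − r)
ln z₀ = (2.24601 − 0.78122×3.60005) / 0.21878 = -2.5891
z₀ = exp(-2.5891) = 0.07509 m

z₀ ≈ 0.0751 m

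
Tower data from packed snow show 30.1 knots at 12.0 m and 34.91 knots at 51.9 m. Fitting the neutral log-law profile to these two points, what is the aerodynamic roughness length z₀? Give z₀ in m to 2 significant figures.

z₀ ≈ 0.0013 m

Log law: V(z) ∝ ln(z/z₀). With r = V₁/V₂ = 30.1/34.91 = 0.86222,
r · ln(z₂/z₀) = ln(z₁/z₀) ⇒ ln z₀ = (ln z₁ − r·ln z₂)/(1 − r)
ln z₀ = (2.48491 − 0.86222×3.94932) / 0.13778 = -6.6791
z₀ = exp(-6.6791) = 0.001257 m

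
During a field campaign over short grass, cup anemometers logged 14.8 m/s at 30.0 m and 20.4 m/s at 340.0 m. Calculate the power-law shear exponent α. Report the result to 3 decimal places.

α ≈ 0.132

Power law: V₂/V₁ = (z₂/z₁)^α ⇒ α = ln(V₂/V₁) / ln(z₂/z₁)
α = ln(20.4/14.8) / ln(340.0/30.0) = ln(1.3784) / ln(11.3333)
  = 0.32091 / 2.42775 = 0.13218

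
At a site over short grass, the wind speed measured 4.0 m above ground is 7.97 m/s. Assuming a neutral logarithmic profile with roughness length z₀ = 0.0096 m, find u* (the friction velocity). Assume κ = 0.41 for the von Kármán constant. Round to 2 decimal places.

u* ≈ 0.54 m/s

Log law: V(z) = (u*/κ) · ln(z/z₀) ⇒ u* = κ · V / ln(z/z₀)
u* = 0.41 × 7.97 / ln(4.0/0.0096) = 0.41 × 7.97 / 6.0323
   = 3.2677 / 6.0323 = 0.5417 m/s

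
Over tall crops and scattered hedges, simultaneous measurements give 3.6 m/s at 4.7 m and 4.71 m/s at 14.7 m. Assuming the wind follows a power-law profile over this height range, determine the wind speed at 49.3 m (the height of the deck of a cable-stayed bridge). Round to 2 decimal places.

6.26 m/s

First find α: α = ln(V₂/V₁)/ln(z₂/z₁) = ln(4.71/3.6)/ln(14.7/4.7) = 0.26875/1.14028 = 0.2357
Extrapolate from 14.7 m to 49.3 m: V₃ = 4.71 × (49.3/14.7)^0.2357 = 4.71 × 1.3300 = 6.2645 m/s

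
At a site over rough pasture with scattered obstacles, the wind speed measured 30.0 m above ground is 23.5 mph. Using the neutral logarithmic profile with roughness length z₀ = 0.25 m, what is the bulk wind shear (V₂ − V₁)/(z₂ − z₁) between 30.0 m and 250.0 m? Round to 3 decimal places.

0.047 mph/m

Log law: V₂ = V₁ · ln(z₂/z₀)/ln(z₁/z₀) = 23.5 × 6.9078/4.7875 = 33.9076 mph
ΔV/Δz = (33.9076 − 23.5)/(250.0 − 30.0) = 10.4076/220.0000 = 0.04731 mph/m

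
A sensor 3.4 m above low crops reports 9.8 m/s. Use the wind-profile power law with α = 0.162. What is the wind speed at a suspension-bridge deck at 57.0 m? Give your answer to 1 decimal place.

15.5 m/s

Power-law profile: V₂ = V₁ · (z₂/z₁)^α
V₂ = 9.8 × (57.0/3.4)^0.162 = 9.8 × (16.7647)^0.162
    = 9.8 × 1.5789 = 15.4731 m/s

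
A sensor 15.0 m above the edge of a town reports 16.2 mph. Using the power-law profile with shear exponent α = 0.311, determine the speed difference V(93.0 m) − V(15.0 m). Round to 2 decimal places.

Power law: V₂ = V₁ · (z₂/z₁)^α = 16.2 × (6.2000)^0.311 = 28.5725 mph
ΔV = 28.5725 − 16.2 = 12.3725 mph

12.37 mph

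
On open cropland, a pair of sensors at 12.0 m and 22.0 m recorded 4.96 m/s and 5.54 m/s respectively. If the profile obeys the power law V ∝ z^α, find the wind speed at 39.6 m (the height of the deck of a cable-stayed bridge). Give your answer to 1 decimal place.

6.2 m/s

First find α: α = ln(V₂/V₁)/ln(z₂/z₁) = ln(5.54/4.96)/ln(22.0/12.0) = 0.11059/0.60614 = 0.1824
Extrapolate from 22.0 m to 39.6 m: V₃ = 5.54 × (39.6/22.0)^0.1824 = 5.54 × 1.1132 = 6.1671 m/s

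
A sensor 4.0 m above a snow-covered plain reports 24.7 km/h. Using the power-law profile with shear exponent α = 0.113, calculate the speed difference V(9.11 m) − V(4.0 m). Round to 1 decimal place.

Power law: V₂ = V₁ · (z₂/z₁)^α = 24.7 × (2.2775)^0.113 = 27.1075 km/h
ΔV = 27.1075 − 24.7 = 2.4075 km/h

2.4 km/h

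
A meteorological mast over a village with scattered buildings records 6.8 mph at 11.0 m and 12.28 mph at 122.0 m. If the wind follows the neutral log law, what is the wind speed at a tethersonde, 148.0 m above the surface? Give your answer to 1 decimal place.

12.7 mph

Log law: V ∝ ln(z/z₀). From the pair, with r = V₁/V₂ = 0.55375,
ln z₀ = (ln z₁ − r·ln z₂)/(1 − r) = (2.3979 − 0.55375×4.8040)/0.44625 = -0.5878 → z₀ = 0.5555 m
V₃ = V₁ · ln(z₃/z₀)/ln(z₁/z₀) = 6.8 × 5.5850/2.9857 = 12.7200 mph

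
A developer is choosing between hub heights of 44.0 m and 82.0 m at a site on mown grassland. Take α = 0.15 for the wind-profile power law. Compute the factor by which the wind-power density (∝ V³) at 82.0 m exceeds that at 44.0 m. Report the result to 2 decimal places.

Speed ratio: V_B/V_A = (z_B/z_A)^α = (82.0/44.0)^0.15 = (1.8636)^0.15 = 1.09788
Power-density ratio: P_B/P_A = (V_B/V_A)³ = (1.09788)³ = 1.32331

1.32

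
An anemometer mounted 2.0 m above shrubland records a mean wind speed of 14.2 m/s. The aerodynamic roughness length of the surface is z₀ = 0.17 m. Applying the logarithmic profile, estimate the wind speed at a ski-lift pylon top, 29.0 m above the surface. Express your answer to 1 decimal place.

Log law: V(z) ∝ ln(z/z₀), so V₂/V₁ = ln(z₂/z₀) / ln(z₁/z₀).
ln(29.0/0.17) = 5.1393, ln(2.0/0.17) = 2.4651
V₂ = 14.2 × 5.1393/2.4651 = 14.2 × 2.0848 = 29.6042 m/s

29.6 m/s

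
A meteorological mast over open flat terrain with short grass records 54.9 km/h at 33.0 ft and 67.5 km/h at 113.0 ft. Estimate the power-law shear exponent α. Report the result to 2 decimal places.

Power law: V₂/V₁ = (z₂/z₁)^α ⇒ α = ln(V₂/V₁) / ln(z₂/z₁)
α = ln(67.5/54.9) / ln(113.0/33.0) = ln(1.2295) / ln(3.4242)
  = 0.20661 / 1.23088 = 0.16786

α ≈ 0.17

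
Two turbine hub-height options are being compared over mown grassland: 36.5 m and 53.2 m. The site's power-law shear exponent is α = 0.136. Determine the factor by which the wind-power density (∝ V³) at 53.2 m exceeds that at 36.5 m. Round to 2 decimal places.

Speed ratio: V_B/V_A = (z_B/z_A)^α = (53.2/36.5)^0.136 = (1.4575)^0.136 = 1.05257
Power-density ratio: P_B/P_A = (V_B/V_A)³ = (1.05257)³ = 1.16616

1.17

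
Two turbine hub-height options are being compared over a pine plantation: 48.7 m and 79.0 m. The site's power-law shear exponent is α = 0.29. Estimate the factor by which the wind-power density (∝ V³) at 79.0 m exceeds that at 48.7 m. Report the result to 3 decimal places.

Speed ratio: V_B/V_A = (z_B/z_A)^α = (79.0/48.7)^0.29 = (1.6222)^0.29 = 1.15061
Power-density ratio: P_B/P_A = (V_B/V_A)³ = (1.15061)³ = 1.52330

1.523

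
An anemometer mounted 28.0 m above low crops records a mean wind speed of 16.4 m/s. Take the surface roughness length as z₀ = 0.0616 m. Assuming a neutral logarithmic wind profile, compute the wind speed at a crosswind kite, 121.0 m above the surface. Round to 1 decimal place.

Log law: V(z) ∝ ln(z/z₀), so V₂/V₁ = ln(z₂/z₀) / ln(z₁/z₀).
ln(121.0/0.0616) = 7.5829, ln(28.0/0.0616) = 6.1193
V₂ = 16.4 × 7.5829/6.1193 = 16.4 × 1.2392 = 20.3225 m/s

20.3 m/s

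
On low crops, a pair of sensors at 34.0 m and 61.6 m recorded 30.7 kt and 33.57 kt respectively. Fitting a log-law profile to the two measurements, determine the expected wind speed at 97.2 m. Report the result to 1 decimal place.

35.8 kt

Log law: V ∝ ln(z/z₀). From the pair, with r = V₁/V₂ = 0.91451,
ln z₀ = (ln z₁ − r·ln z₂)/(1 − r) = (3.5264 − 0.91451×4.1207)/0.08549 = -2.8308 → z₀ = 0.05897 m
V₃ = V₁ · ln(z₃/z₀)/ln(z₁/z₀) = 30.7 × 7.4076/6.3572 = 35.7726 kt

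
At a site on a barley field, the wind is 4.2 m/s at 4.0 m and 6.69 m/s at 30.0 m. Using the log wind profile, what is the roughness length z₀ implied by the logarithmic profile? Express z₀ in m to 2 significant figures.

z₀ ≈ 0.13 m

Log law: V(z) ∝ ln(z/z₀). With r = V₁/V₂ = 4.2/6.69 = 0.62780,
r · ln(z₂/z₀) = ln(z₁/z₀) ⇒ ln z₀ = (ln z₁ − r·ln z₂)/(1 − r)
ln z₀ = (1.38629 − 0.62780×3.40120) / 0.37220 = -2.0123
z₀ = exp(-2.0123) = 0.1337 m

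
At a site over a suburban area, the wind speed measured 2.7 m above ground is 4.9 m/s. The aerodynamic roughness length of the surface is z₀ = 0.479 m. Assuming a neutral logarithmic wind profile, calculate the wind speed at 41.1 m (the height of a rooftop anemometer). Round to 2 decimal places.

Log law: V(z) ∝ ln(z/z₀), so V₂/V₁ = ln(z₂/z₀) / ln(z₁/z₀).
ln(41.1/0.479) = 4.4521, ln(2.7/0.479) = 1.7293
V₂ = 4.9 × 4.4521/1.7293 = 4.9 × 2.5745 = 12.6149 m/s

12.61 m/s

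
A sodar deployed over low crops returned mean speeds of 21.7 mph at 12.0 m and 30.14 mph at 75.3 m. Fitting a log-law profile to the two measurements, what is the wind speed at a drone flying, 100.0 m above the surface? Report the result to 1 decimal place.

31.4 mph

Log law: V ∝ ln(z/z₀). From the pair, with r = V₁/V₂ = 0.71997,
ln z₀ = (ln z₁ − r·ln z₂)/(1 − r) = (2.4849 − 0.71997×4.3215)/0.28003 = -2.2371 → z₀ = 0.1068 m
V₃ = V₁ · ln(z₃/z₀)/ln(z₁/z₀) = 21.7 × 6.8423/4.7220 = 31.4437 mph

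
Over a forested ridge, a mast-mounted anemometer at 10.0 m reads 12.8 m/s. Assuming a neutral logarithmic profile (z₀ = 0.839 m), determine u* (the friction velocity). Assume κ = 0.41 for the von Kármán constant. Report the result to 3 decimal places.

Log law: V(z) = (u*/κ) · ln(z/z₀) ⇒ u* = κ · V / ln(z/z₀)
u* = 0.41 × 12.8 / ln(10.0/0.839) = 0.41 × 12.8 / 2.4781
   = 5.2480 / 2.4781 = 2.1177 m/s

u* ≈ 2.118 m/s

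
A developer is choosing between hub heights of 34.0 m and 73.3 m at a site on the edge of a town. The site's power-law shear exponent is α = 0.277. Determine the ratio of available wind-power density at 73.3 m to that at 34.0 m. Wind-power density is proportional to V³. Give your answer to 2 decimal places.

1.89

Speed ratio: V_B/V_A = (z_B/z_A)^α = (73.3/34.0)^0.277 = (2.1559)^0.277 = 1.23713
Power-density ratio: P_B/P_A = (V_B/V_A)³ = (1.23713)³ = 1.89340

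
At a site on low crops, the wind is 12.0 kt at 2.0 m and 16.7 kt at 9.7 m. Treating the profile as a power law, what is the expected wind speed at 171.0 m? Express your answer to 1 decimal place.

30.4 kt

First find α: α = ln(V₂/V₁)/ln(z₂/z₁) = ln(16.7/12.0)/ln(9.7/2.0) = 0.33050/1.57898 = 0.2093
Extrapolate from 9.7 m to 171.0 m: V₃ = 16.7 × (171.0/9.7)^0.2093 = 16.7 × 1.8233 = 30.4487 kt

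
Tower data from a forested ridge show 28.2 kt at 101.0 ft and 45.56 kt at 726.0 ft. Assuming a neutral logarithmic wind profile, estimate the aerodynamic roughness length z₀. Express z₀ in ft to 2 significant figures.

z₀ ≈ 4.1 ft

Log law: V(z) ∝ ln(z/z₀). With r = V₁/V₂ = 28.2/45.56 = 0.61896,
r · ln(z₂/z₀) = ln(z₁/z₀) ⇒ ln z₀ = (ln z₁ − r·ln z₂)/(1 − r)
ln z₀ = (4.61512 − 0.61896×6.58755) / 0.38104 = 1.4111
z₀ = exp(1.4111) = 4.100 ft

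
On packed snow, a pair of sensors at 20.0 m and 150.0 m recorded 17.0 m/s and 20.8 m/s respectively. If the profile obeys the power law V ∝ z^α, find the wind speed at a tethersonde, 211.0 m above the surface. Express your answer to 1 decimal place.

First find α: α = ln(V₂/V₁)/ln(z₂/z₁) = ln(20.8/17.0)/ln(150.0/20.0) = 0.20174/2.01490 = 0.1001
Extrapolate from 150.0 m to 211.0 m: V₃ = 20.8 × (211.0/150.0)^0.1001 = 20.8 × 1.0348 = 21.5229 m/s

21.5 m/s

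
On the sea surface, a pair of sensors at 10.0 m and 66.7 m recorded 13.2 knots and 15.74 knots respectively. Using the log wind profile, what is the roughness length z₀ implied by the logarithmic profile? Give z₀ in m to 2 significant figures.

Log law: V(z) ∝ ln(z/z₀). With r = V₁/V₂ = 13.2/15.74 = 0.83863,
r · ln(z₂/z₀) = ln(z₁/z₀) ⇒ ln z₀ = (ln z₁ − r·ln z₂)/(1 − r)
ln z₀ = (2.30259 − 0.83863×4.20020) / 0.16137 = -7.5591
z₀ = exp(-7.5591) = 0.0005214 m

z₀ ≈ 0.00052 m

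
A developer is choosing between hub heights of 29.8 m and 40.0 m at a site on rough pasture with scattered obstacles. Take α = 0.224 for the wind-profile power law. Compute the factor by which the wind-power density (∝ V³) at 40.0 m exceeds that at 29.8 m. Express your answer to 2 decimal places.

Speed ratio: V_B/V_A = (z_B/z_A)^α = (40.0/29.8)^0.224 = (1.3423)^0.224 = 1.06816
Power-density ratio: P_B/P_A = (V_B/V_A)³ = (1.06816)³ = 1.21874

1.22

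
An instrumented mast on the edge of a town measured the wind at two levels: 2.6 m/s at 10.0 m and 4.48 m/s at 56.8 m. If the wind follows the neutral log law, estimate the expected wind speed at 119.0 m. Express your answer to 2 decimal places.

Log law: V ∝ ln(z/z₀). From the pair, with r = V₁/V₂ = 0.58036,
ln z₀ = (ln z₁ − r·ln z₂)/(1 − r) = (2.3026 − 0.58036×4.0395)/0.41964 = -0.0996 → z₀ = 0.9052 m
V₃ = V₁ · ln(z₃/z₀)/ln(z₁/z₀) = 2.6 × 4.8787/2.4022 = 5.2805 m/s

5.28 m/s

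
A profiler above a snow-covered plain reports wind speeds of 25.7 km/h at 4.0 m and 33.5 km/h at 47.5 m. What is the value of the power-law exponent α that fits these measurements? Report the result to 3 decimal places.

α ≈ 0.107

Power law: V₂/V₁ = (z₂/z₁)^α ⇒ α = ln(V₂/V₁) / ln(z₂/z₁)
α = ln(33.5/25.7) / ln(47.5/4.0) = ln(1.3035) / ln(11.8750)
  = 0.26505 / 2.47444 = 0.10712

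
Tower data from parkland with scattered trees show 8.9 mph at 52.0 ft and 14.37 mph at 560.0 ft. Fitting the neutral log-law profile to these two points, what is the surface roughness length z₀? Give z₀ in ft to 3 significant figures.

z₀ ≈ 1.09 ft

Log law: V(z) ∝ ln(z/z₀). With r = V₁/V₂ = 8.9/14.37 = 0.61935,
r · ln(z₂/z₀) = ln(z₁/z₀) ⇒ ln z₀ = (ln z₁ − r·ln z₂)/(1 − r)
ln z₀ = (3.95124 − 0.61935×6.32794) / 0.38065 = 0.0842
z₀ = exp(0.0842) = 1.088 ft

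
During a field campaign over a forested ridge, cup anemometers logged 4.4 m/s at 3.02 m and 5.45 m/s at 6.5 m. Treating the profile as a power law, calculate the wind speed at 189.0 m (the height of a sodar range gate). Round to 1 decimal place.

First find α: α = ln(V₂/V₁)/ln(z₂/z₁) = ln(5.45/4.4)/ln(6.5/3.02) = 0.21401/0.76655 = 0.2792
Extrapolate from 6.5 m to 189.0 m: V₃ = 5.45 × (189.0/6.5)^0.2792 = 5.45 × 2.5622 = 13.9638 m/s

14.0 m/s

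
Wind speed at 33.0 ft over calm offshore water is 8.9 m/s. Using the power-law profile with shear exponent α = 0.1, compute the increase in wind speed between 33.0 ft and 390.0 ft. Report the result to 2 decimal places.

Power law: V₂ = V₁ · (z₂/z₁)^α = 8.9 × (11.8182)^0.1 = 11.3932 m/s
ΔV = 11.3932 − 8.9 = 2.4932 m/s

2.49 m/s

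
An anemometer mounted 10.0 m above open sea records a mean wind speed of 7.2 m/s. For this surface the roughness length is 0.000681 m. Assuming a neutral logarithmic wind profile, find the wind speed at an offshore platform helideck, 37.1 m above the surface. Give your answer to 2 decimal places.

8.18 m/s

Log law: V(z) ∝ ln(z/z₀), so V₂/V₁ = ln(z₂/z₀) / ln(z₁/z₀).
ln(37.1/0.000681) = 10.9056, ln(10.0/0.000681) = 9.5945
V₂ = 7.2 × 10.9056/9.5945 = 7.2 × 1.1366 = 8.1838 m/s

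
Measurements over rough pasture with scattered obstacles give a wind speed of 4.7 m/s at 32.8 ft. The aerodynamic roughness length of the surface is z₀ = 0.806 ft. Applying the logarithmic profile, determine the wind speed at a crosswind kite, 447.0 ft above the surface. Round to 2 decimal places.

8.01 m/s

Log law: V(z) ∝ ln(z/z₀), so V₂/V₁ = ln(z₂/z₀) / ln(z₁/z₀).
ln(447.0/0.806) = 6.3182, ln(32.8/0.806) = 3.7061
V₂ = 4.7 × 6.3182/3.7061 = 4.7 × 1.7048 = 8.0126 m/s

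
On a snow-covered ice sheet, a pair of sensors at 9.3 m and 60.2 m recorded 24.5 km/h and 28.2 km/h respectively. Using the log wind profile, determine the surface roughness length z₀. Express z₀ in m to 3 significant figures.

Log law: V(z) ∝ ln(z/z₀). With r = V₁/V₂ = 24.5/28.2 = 0.86879,
r · ln(z₂/z₀) = ln(z₁/z₀) ⇒ ln z₀ = (ln z₁ − r·ln z₂)/(1 − r)
ln z₀ = (2.23001 − 0.86879×4.09767) / 0.13121 = -10.1369
z₀ = exp(-10.1369) = 0.00003959 m

z₀ ≈ 0.0000396 m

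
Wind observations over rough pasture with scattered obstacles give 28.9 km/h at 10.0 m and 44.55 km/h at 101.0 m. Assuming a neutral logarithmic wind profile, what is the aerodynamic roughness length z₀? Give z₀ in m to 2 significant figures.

Log law: V(z) ∝ ln(z/z₀). With r = V₁/V₂ = 28.9/44.55 = 0.64871,
r · ln(z₂/z₀) = ln(z₁/z₀) ⇒ ln z₀ = (ln z₁ − r·ln z₂)/(1 − r)
ln z₀ = (2.30259 − 0.64871×4.61512) / 0.35129 = -1.9678
z₀ = exp(-1.9678) = 0.1398 m

z₀ ≈ 0.14 m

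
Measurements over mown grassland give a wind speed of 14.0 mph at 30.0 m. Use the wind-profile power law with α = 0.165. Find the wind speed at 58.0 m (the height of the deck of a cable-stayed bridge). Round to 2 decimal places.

Power-law profile: V₂ = V₁ · (z₂/z₁)^α
V₂ = 14.0 × (58.0/30.0)^0.165 = 14.0 × (1.9333)^0.165
    = 14.0 × 1.1149 = 15.6088 mph

15.61 mph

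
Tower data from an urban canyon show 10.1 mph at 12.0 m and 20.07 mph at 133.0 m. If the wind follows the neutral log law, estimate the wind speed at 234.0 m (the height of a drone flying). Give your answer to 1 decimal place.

Log law: V ∝ ln(z/z₀). From the pair, with r = V₁/V₂ = 0.50324,
ln z₀ = (ln z₁ − r·ln z₂)/(1 − r) = (2.4849 − 0.50324×4.8903)/0.49676 = 0.0481 → z₀ = 1.049 m
V₃ = V₁ · ln(z₃/z₀)/ln(z₁/z₀) = 10.1 × 5.4072/2.4368 = 22.4117 mph

22.4 mph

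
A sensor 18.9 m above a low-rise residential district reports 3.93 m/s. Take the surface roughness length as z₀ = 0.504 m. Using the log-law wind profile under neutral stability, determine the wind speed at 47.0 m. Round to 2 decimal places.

4.92 m/s

Log law: V(z) ∝ ln(z/z₀), so V₂/V₁ = ln(z₂/z₀) / ln(z₁/z₀).
ln(47.0/0.504) = 4.5353, ln(18.9/0.504) = 3.6243
V₂ = 3.93 × 4.5353/3.6243 = 3.93 × 1.2514 = 4.9178 m/s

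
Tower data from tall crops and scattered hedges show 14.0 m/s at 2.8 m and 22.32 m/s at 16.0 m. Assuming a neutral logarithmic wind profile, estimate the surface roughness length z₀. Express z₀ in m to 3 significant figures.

Log law: V(z) ∝ ln(z/z₀). With r = V₁/V₂ = 14.0/22.32 = 0.62724,
r · ln(z₂/z₀) = ln(z₁/z₀) ⇒ ln z₀ = (ln z₁ − r·ln z₂)/(1 − r)
ln z₀ = (1.02962 − 0.62724×2.77259) / 0.37276 = -1.9033
z₀ = exp(-1.9033) = 0.1491 m

z₀ ≈ 0.149 m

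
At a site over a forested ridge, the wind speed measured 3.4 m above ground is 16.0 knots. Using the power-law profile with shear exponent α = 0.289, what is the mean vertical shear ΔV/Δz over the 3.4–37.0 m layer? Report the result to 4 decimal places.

0.4731 knots/m

Power law: V₂ = V₁ · (z₂/z₁)^α = 16.0 × (10.8824)^0.289 = 31.8958 knots
ΔV/Δz = (31.8958 − 16.0)/(37.0 − 3.4) = 15.8958/33.6000 = 0.47309 knots/m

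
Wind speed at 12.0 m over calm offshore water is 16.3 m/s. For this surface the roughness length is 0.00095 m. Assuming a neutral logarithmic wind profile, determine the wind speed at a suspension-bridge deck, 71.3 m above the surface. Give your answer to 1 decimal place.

Log law: V(z) ∝ ln(z/z₀), so V₂/V₁ = ln(z₂/z₀) / ln(z₁/z₀).
ln(71.3/0.00095) = 11.2259, ln(12.0/0.00095) = 9.4440
V₂ = 16.3 × 11.2259/9.4440 = 16.3 × 1.1887 = 19.3757 m/s

19.4 m/s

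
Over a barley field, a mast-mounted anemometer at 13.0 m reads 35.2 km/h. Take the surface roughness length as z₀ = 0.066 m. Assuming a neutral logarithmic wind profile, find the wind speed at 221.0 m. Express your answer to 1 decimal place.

Log law: V(z) ∝ ln(z/z₀), so V₂/V₁ = ln(z₂/z₀) / ln(z₁/z₀).
ln(221.0/0.066) = 8.1163, ln(13.0/0.066) = 5.2830
V₂ = 35.2 × 8.1163/5.2830 = 35.2 × 1.5363 = 54.0772 km/h

54.1 km/h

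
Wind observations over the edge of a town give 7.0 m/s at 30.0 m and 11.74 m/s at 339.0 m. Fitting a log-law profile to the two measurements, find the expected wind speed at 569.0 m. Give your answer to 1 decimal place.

Log law: V ∝ ln(z/z₀). From the pair, with r = V₁/V₂ = 0.59625,
ln z₀ = (ln z₁ − r·ln z₂)/(1 − r) = (3.4012 − 0.59625×5.8260)/0.40375 = -0.1797 → z₀ = 0.8355 m
V₃ = V₁ · ln(z₃/z₀)/ln(z₁/z₀) = 7.0 × 6.5236/3.5809 = 12.7524 m/s

12.8 m/s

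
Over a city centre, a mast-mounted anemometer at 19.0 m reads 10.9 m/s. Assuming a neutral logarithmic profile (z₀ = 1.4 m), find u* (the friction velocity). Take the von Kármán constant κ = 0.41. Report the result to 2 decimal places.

Log law: V(z) = (u*/κ) · ln(z/z₀) ⇒ u* = κ · V / ln(z/z₀)
u* = 0.41 × 10.9 / ln(19.0/1.4) = 0.41 × 10.9 / 2.6080
   = 4.4690 / 2.6080 = 1.7136 m/s

u* ≈ 1.71 m/s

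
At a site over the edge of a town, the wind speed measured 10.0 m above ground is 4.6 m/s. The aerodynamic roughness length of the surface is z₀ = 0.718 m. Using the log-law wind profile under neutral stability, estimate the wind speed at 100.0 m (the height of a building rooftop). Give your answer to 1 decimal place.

8.6 m/s

Log law: V(z) ∝ ln(z/z₀), so V₂/V₁ = ln(z₂/z₀) / ln(z₁/z₀).
ln(100.0/0.718) = 4.9365, ln(10.0/0.718) = 2.6339
V₂ = 4.6 × 4.9365/2.6339 = 4.6 × 1.8742 = 8.6214 m/s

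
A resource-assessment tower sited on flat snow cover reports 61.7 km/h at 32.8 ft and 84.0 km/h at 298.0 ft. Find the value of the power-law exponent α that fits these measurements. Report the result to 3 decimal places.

α ≈ 0.140

Power law: V₂/V₁ = (z₂/z₁)^α ⇒ α = ln(V₂/V₁) / ln(z₂/z₁)
α = ln(84.0/61.7) / ln(298.0/32.8) = ln(1.3614) / ln(9.0854)
  = 0.30853 / 2.20666 = 0.13982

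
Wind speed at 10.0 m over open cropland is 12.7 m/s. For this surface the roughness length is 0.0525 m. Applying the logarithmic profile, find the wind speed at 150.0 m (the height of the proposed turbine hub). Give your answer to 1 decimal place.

19.3 m/s

Log law: V(z) ∝ ln(z/z₀), so V₂/V₁ = ln(z₂/z₀) / ln(z₁/z₀).
ln(150.0/0.0525) = 7.9576, ln(10.0/0.0525) = 5.2495
V₂ = 12.7 × 7.9576/5.2495 = 12.7 × 1.5159 = 19.2515 m/s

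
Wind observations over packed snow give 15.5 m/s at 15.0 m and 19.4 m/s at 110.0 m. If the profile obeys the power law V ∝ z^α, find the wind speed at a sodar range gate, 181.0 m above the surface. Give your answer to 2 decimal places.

20.52 m/s

First find α: α = ln(V₂/V₁)/ln(z₂/z₁) = ln(19.4/15.5)/ln(110.0/15.0) = 0.22443/1.99243 = 0.1126
Extrapolate from 110.0 m to 181.0 m: V₃ = 19.4 × (181.0/110.0)^0.1126 = 19.4 × 1.0577 = 20.5194 m/s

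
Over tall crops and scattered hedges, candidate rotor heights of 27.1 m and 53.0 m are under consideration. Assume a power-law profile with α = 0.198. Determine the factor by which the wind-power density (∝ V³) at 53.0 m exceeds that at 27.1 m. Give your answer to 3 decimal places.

1.489

Speed ratio: V_B/V_A = (z_B/z_A)^α = (53.0/27.1)^0.198 = (1.9557)^0.198 = 1.14203
Power-density ratio: P_B/P_A = (V_B/V_A)³ = (1.14203)³ = 1.48948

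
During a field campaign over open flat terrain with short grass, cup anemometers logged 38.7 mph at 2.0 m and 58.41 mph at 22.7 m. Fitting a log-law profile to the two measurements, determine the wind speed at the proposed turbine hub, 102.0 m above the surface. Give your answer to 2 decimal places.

Log law: V ∝ ln(z/z₀). From the pair, with r = V₁/V₂ = 0.66256,
ln z₀ = (ln z₁ − r·ln z₂)/(1 − r) = (0.6931 − 0.66256×3.1224)/0.33744 = -4.0765 → z₀ = 0.01697 m
V₃ = V₁ · ln(z₃/z₀)/ln(z₁/z₀) = 38.7 × 8.7015/4.7697 = 70.6017 mph

70.60 mph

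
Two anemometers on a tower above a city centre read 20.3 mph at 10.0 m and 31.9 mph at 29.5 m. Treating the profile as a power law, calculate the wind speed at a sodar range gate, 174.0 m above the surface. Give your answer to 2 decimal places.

66.96 mph

First find α: α = ln(V₂/V₁)/ln(z₂/z₁) = ln(31.9/20.3)/ln(29.5/10.0) = 0.45199/1.08181 = 0.4178
Extrapolate from 29.5 m to 174.0 m: V₃ = 31.9 × (174.0/29.5)^0.4178 = 31.9 × 2.0990 = 66.9585 mph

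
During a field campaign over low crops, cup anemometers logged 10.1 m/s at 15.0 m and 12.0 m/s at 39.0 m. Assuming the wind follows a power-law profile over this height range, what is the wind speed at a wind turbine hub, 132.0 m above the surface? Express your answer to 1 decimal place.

First find α: α = ln(V₂/V₁)/ln(z₂/z₁) = ln(12.0/10.1)/ln(39.0/15.0) = 0.17237/0.95551 = 0.1804
Extrapolate from 39.0 m to 132.0 m: V₃ = 12.0 × (132.0/39.0)^0.1804 = 12.0 × 1.2460 = 14.9521 m/s

15.0 m/s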